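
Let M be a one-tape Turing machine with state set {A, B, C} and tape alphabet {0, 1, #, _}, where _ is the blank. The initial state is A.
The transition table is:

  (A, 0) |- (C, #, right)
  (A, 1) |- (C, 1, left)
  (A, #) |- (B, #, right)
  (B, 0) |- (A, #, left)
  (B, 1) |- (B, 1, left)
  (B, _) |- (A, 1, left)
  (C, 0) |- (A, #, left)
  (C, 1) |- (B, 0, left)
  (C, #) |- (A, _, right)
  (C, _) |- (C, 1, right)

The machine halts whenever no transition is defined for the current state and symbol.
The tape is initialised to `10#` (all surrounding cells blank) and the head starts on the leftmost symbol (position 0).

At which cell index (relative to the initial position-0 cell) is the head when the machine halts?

-3

state=A head=0 tape=___[1]0#   (A,1)→(C,1,left)
state=C head=-1 tape=__[_]10#   (C,_)→(C,1,right)
state=C head=0 tape=__1[1]0#   (C,1)→(B,0,left)
state=B head=-1 tape=__[1]00#   (B,1)→(B,1,left)
state=B head=-2 tape=_[_]100#   (B,_)→(A,1,left)
state=A head=-3 tape=[_]1100#
At halt the head is at cell -3.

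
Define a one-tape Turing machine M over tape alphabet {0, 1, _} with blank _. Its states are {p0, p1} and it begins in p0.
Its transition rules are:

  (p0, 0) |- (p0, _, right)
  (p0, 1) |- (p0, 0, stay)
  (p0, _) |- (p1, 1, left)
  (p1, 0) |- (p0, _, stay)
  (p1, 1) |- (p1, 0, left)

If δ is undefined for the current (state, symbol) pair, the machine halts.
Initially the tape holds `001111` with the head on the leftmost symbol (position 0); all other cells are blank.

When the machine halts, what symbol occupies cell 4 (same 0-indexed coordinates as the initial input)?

_

p0 | [0]01111_   read 0 → write _, move right, go to p0
p0 | _[0]1111_   read 0 → write _, move right, go to p0
p0 | __[1]111_   read 1 → write 0, move stay, go to p0
p0 | __[0]111_   read 0 → write _, move right, go to p0
p0 | ___[1]11_   read 1 → write 0, move stay, go to p0
p0 | ___[0]11_   read 0 → write _, move right, go to p0
p0 | ____[1]1_   read 1 → write 0, move stay, go to p0
p0 | ____[0]1_   read 0 → write _, move right, go to p0
p0 | _____[1]_   read 1 → write 0, move stay, go to p0
p0 | _____[0]_   read 0 → write _, move right, go to p0
p0 | ______[_]   read _ → write 1, move left, go to p1
p1 | _____[_]1
Cell 4 holds _ when M halts.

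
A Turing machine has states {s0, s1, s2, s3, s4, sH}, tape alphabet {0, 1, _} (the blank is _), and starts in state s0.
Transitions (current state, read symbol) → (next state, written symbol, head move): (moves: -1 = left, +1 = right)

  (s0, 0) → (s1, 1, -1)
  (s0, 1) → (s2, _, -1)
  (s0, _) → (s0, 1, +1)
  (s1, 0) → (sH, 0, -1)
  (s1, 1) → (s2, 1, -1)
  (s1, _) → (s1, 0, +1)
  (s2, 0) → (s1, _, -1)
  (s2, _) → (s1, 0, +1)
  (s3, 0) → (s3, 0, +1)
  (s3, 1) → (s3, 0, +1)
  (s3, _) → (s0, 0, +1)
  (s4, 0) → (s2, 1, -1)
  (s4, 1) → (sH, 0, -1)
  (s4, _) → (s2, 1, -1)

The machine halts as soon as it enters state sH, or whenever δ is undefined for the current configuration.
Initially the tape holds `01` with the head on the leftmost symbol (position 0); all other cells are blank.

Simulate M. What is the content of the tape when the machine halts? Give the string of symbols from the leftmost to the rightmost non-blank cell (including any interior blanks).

0_11

s0 | ___[0]1   read 0 → write 1, move -1, go to s1
s1 | __[_]11   read _ → write 0, move +1, go to s1
s1 | __0[1]1   read 1 → write 1, move -1, go to s2
s2 | __[0]11   read 0 → write _, move -1, go to s1
s1 | _[_]_11   read _ → write 0, move +1, go to s1
s1 | _0[_]11   read _ → write 0, move +1, go to s1
s1 | _00[1]1   read 1 → write 1, move -1, go to s2
s2 | _0[0]11   read 0 → write _, move -1, go to s1
s1 | _[0]_11   read 0 → write 0, move -1, go to sH
sH | [_]0_11
The non-blank tape span at halt is 0_11.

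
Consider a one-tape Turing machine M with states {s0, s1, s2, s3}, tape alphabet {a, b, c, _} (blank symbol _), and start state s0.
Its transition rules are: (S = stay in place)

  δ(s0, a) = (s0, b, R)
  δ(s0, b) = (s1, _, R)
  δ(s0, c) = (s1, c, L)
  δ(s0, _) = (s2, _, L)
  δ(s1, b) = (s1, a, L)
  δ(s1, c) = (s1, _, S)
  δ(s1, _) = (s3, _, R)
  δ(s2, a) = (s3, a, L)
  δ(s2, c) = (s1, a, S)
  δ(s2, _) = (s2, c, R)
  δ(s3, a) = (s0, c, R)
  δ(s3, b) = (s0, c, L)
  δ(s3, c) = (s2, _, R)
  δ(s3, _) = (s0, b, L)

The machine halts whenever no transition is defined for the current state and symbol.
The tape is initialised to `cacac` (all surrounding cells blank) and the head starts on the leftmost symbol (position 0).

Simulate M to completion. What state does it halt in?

s2

s0 | __[c]acac   read c → write c, move L, go to s1
s1 | _[_]cacac   read _ → write _, move R, go to s3
s3 | __[c]acac   read c → write _, move R, go to s2
s2 | ___[a]cac   read a → write a, move L, go to s3
s3 | __[_]acac   read _ → write b, move L, go to s0
s0 | _[_]bacac   read _ → write _, move L, go to s2
s2 | [_]_bacac   read _ → write c, move R, go to s2
s2 | c[_]bacac   read _ → write c, move R, go to s2
s2 | cc[b]acac
No transition is defined for (s2, b); M halts in state s2.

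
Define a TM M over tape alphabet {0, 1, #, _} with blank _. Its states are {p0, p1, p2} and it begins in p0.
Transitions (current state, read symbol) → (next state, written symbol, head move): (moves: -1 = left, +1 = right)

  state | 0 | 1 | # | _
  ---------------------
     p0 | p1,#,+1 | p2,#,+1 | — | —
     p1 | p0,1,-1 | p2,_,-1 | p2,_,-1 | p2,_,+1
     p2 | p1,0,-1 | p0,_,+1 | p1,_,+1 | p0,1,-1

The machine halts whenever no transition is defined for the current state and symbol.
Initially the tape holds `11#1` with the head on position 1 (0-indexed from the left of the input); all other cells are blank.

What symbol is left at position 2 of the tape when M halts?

1

state=p0 head=1 tape=1[1]#1   (p0,1)→(p2,#,+1)
state=p2 head=2 tape=1#[#]1   (p2,#)→(p1,_,+1)
state=p1 head=3 tape=1#_[1]   (p1,1)→(p2,_,-1)
state=p2 head=2 tape=1#[_]_   (p2,_)→(p0,1,-1)
state=p0 head=1 tape=1[#]1_
Cell 2 holds 1 when M halts.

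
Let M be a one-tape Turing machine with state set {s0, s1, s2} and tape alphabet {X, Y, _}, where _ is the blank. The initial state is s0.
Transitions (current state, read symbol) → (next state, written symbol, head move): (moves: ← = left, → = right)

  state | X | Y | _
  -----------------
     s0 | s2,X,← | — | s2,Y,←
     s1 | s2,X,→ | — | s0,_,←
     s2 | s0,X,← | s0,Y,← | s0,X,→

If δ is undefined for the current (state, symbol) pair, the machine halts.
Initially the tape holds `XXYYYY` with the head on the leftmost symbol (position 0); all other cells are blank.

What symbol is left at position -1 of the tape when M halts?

X

s0 | ___[X]XYYYY   read X → write X, move ←, go to s2
s2 | __[_]XXYYYY   read _ → write X, move →, go to s0
s0 | __X[X]XYYYY   read X → write X, move ←, go to s2
s2 | __[X]XXYYYY   read X → write X, move ←, go to s0
s0 | _[_]XXXYYYY   read _ → write Y, move ←, go to s2
s2 | [_]YXXXYYYY   read _ → write X, move →, go to s0
s0 | X[Y]XXXYYYY
Cell -1 holds X when M halts.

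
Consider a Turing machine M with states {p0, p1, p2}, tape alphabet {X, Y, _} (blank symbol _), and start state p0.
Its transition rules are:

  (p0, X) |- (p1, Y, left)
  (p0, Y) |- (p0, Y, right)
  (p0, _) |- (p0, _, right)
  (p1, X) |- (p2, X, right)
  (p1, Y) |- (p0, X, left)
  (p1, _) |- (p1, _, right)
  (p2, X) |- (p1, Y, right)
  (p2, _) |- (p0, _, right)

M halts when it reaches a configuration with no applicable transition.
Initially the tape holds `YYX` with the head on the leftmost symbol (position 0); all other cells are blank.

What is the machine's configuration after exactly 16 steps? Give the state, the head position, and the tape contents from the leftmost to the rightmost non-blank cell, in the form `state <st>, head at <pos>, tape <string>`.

state=p0 head=0 tape=_[Y]YX   (p0,Y)→(p0,Y,right)
state=p0 head=1 tape=_Y[Y]X   (p0,Y)→(p0,Y,right)
state=p0 head=2 tape=_YY[X]   (p0,X)→(p1,Y,left)
state=p1 head=1 tape=_Y[Y]Y   (p1,Y)→(p0,X,left)
state=p0 head=0 tape=_[Y]XY   (p0,Y)→(p0,Y,right)
state=p0 head=1 tape=_Y[X]Y   (p0,X)→(p1,Y,left)
state=p1 head=0 tape=_[Y]YY   (p1,Y)→(p0,X,left)
state=p0 head=-1 tape=[_]XYY   (p0,_)→(p0,_,right)
state=p0 head=0 tape=_[X]YY   (p0,X)→(p1,Y,left)
state=p1 head=-1 tape=[_]YYY   (p1,_)→(p1,_,right)
state=p1 head=0 tape=_[Y]YY   (p1,Y)→(p0,X,left)
state=p0 head=-1 tape=[_]XYY   (p0,_)→(p0,_,right)
state=p0 head=0 tape=_[X]YY   (p0,X)→(p1,Y,left)
state=p1 head=-1 tape=[_]YYY   (p1,_)→(p1,_,right)
state=p1 head=0 tape=_[Y]YY   (p1,Y)→(p0,X,left)
state=p0 head=-1 tape=[_]XYY   (p0,_)→(p0,_,right)
state=p0 head=0 tape=_[X]YY
After 16 steps: state p0, head at 0, tape XYY.

state p0, head at 0, tape XYY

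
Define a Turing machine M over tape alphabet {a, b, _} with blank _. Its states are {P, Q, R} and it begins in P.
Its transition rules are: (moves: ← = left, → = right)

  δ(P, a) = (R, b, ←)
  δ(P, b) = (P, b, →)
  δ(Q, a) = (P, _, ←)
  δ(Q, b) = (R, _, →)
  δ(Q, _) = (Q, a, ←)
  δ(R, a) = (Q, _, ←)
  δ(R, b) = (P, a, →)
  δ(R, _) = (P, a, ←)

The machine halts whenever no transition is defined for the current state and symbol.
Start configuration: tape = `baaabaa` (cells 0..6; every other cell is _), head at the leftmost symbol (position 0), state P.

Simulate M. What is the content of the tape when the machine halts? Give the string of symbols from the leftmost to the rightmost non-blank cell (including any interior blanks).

aaabaab

P | [b]aaabaa_   read b → write b, move →, go to P
P | b[a]aabaa_   read a → write b, move ←, go to R
R | [b]baabaa_   read b → write a, move →, go to P
P | a[b]aabaa_   read b → write b, move →, go to P
P | ab[a]abaa_   read a → write b, move ←, go to R
R | a[b]babaa_   read b → write a, move →, go to P
P | aa[b]abaa_   read b → write b, move →, go to P
P | aab[a]baa_   read a → write b, move ←, go to R
R | aa[b]bbaa_   read b → write a, move →, go to P
P | aaa[b]baa_   read b → write b, move →, go to P
P | aaab[b]aa_   read b → write b, move →, go to P
P | aaabb[a]a_   read a → write b, move ←, go to R
R | aaab[b]ba_   read b → write a, move →, go to P
P | aaaba[b]a_   read b → write b, move →, go to P
P | aaabab[a]_   read a → write b, move ←, go to R
R | aaaba[b]b_   read b → write a, move →, go to P
P | aaabaa[b]_   read b → write b, move →, go to P
P | aaabaab[_]
The non-blank tape span at halt is aaabaab.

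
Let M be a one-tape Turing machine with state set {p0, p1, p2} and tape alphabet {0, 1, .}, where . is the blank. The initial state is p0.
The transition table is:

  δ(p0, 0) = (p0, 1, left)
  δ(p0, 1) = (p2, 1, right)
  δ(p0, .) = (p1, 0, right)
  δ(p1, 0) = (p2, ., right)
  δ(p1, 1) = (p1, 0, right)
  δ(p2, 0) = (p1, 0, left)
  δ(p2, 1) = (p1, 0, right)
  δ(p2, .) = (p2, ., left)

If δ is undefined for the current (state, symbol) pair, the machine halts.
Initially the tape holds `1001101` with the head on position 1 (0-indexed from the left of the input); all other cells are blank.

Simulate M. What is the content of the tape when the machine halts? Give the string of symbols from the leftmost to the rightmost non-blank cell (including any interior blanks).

10.00.0

p0 | 1[0]01101.   read 0 → write 1, move left, go to p0
p0 | [1]101101.   read 1 → write 1, move right, go to p2
p2 | 1[1]01101.   read 1 → write 0, move right, go to p1
p1 | 10[0]1101.   read 0 → write ., move right, go to p2
p2 | 10.[1]101.   read 1 → write 0, move right, go to p1
p1 | 10.0[1]01.   read 1 → write 0, move right, go to p1
p1 | 10.00[0]1.   read 0 → write ., move right, go to p2
p2 | 10.00.[1].   read 1 → write 0, move right, go to p1
p1 | 10.00.0[.]
The non-blank tape span at halt is 10.00.0.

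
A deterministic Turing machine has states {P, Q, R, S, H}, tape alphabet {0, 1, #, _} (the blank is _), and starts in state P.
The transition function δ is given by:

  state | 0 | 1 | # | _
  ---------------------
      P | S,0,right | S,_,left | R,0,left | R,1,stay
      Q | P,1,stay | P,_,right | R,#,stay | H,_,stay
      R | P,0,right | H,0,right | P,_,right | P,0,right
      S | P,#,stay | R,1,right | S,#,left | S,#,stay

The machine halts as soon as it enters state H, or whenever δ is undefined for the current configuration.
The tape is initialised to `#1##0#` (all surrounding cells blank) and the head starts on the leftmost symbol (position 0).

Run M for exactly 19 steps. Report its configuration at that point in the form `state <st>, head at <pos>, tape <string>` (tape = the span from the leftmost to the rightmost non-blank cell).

state P, head at 4, tape 00100##

state=P head=0 tape=_[#]1##0#   (P,#)→(R,0,left)
state=R head=-1 tape=[_]01##0#   (R,_)→(P,0,right)
state=P head=0 tape=0[0]1##0#   (P,0)→(S,0,right)
state=S head=1 tape=00[1]##0#   (S,1)→(R,1,right)
state=R head=2 tape=001[#]#0#   (R,#)→(P,_,right)
state=P head=3 tape=001_[#]0#   (P,#)→(R,0,left)
state=R head=2 tape=001[_]00#   (R,_)→(P,0,right)
state=P head=3 tape=0010[0]0#   (P,0)→(S,0,right)
state=S head=4 tape=00100[0]#   (S,0)→(P,#,stay)
state=P head=4 tape=00100[#]#   (P,#)→(R,0,left)
state=R head=3 tape=0010[0]0#   (R,0)→(P,0,right)
state=P head=4 tape=00100[0]#   (P,0)→(S,0,right)
state=S head=5 tape=001000[#]   (S,#)→(S,#,left)
state=S head=4 tape=00100[0]#   (S,0)→(P,#,stay)
state=P head=4 tape=00100[#]#   (P,#)→(R,0,left)
state=R head=3 tape=0010[0]0#   (R,0)→(P,0,right)
state=P head=4 tape=00100[0]#   (P,0)→(S,0,right)
state=S head=5 tape=001000[#]   (S,#)→(S,#,left)
state=S head=4 tape=00100[0]#   (S,0)→(P,#,stay)
state=P head=4 tape=00100[#]#
After 19 steps: state P, head at 4, tape 00100##.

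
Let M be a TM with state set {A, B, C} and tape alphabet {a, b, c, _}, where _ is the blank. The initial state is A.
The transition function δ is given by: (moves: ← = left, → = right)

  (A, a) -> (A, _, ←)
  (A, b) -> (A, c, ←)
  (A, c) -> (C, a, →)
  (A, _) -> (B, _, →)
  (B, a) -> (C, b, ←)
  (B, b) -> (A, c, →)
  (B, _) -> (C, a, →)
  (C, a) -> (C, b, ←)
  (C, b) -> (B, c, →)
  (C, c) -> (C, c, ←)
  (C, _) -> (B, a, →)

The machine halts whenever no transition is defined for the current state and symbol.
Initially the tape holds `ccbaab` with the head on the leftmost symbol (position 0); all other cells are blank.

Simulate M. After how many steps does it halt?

16

A | __[c]cbaab   read c → write a, move →, go to C
C | __a[c]baab   read c → write c, move ←, go to C
C | __[a]cbaab   read a → write b, move ←, go to C
C | _[_]bcbaab   read _ → write a, move →, go to B
B | _a[b]cbaab   read b → write c, move →, go to A
A | _ac[c]baab   read c → write a, move →, go to C
C | _aca[b]aab   read b → write c, move →, go to B
B | _acac[a]ab   read a → write b, move ←, go to C
C | _aca[c]bab   read c → write c, move ←, go to C
C | _ac[a]cbab   read a → write b, move ←, go to C
C | _a[c]bcbab   read c → write c, move ←, go to C
C | _[a]cbcbab   read a → write b, move ←, go to C
C | [_]bcbcbab   read _ → write a, move →, go to B
B | a[b]cbcbab   read b → write c, move →, go to A
A | ac[c]bcbab   read c → write a, move →, go to C
C | aca[b]cbab   read b → write c, move →, go to B
B | acac[c]bab
M halts after 16 transitions.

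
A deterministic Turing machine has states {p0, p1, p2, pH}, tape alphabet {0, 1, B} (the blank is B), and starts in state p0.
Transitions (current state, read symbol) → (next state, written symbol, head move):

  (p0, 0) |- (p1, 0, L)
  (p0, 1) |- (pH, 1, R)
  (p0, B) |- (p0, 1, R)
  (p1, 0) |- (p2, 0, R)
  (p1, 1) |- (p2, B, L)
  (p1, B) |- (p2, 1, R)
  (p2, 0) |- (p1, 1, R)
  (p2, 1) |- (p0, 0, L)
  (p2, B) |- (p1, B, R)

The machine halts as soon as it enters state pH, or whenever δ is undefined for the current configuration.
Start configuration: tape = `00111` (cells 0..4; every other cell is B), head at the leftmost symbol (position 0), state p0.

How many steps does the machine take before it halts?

22

state=p0 head=0 tape=BBB[0]0111   (p0,0)→(p1,0,L)
state=p1 head=-1 tape=BB[B]00111   (p1,B)→(p2,1,R)
state=p2 head=0 tape=BB1[0]0111   (p2,0)→(p1,1,R)
state=p1 head=1 tape=BB11[0]111   (p1,0)→(p2,0,R)
state=p2 head=2 tape=BB110[1]11   (p2,1)→(p0,0,L)
state=p0 head=1 tape=BB11[0]011   (p0,0)→(p1,0,L)
state=p1 head=0 tape=BB1[1]0011   (p1,1)→(p2,B,L)
state=p2 head=-1 tape=BB[1]B0011   (p2,1)→(p0,0,L)
state=p0 head=-2 tape=B[B]0B0011   (p0,B)→(p0,1,R)
state=p0 head=-1 tape=B1[0]B0011   (p0,0)→(p1,0,L)
state=p1 head=-2 tape=B[1]0B0011   (p1,1)→(p2,B,L)
state=p2 head=-3 tape=[B]B0B0011   (p2,B)→(p1,B,R)
state=p1 head=-2 tape=B[B]0B0011   (p1,B)→(p2,1,R)
state=p2 head=-1 tape=B1[0]B0011   (p2,0)→(p1,1,R)
state=p1 head=0 tape=B11[B]0011   (p1,B)→(p2,1,R)
state=p2 head=1 tape=B111[0]011   (p2,0)→(p1,1,R)
state=p1 head=2 tape=B1111[0]11   (p1,0)→(p2,0,R)
state=p2 head=3 tape=B11110[1]1   (p2,1)→(p0,0,L)
state=p0 head=2 tape=B1111[0]01   (p0,0)→(p1,0,L)
state=p1 head=1 tape=B111[1]001   (p1,1)→(p2,B,L)
state=p2 head=0 tape=B11[1]B001   (p2,1)→(p0,0,L)
state=p0 head=-1 tape=B1[1]0B001   (p0,1)→(pH,1,R)
state=pH head=0 tape=B11[0]B001
M halts after 22 transitions.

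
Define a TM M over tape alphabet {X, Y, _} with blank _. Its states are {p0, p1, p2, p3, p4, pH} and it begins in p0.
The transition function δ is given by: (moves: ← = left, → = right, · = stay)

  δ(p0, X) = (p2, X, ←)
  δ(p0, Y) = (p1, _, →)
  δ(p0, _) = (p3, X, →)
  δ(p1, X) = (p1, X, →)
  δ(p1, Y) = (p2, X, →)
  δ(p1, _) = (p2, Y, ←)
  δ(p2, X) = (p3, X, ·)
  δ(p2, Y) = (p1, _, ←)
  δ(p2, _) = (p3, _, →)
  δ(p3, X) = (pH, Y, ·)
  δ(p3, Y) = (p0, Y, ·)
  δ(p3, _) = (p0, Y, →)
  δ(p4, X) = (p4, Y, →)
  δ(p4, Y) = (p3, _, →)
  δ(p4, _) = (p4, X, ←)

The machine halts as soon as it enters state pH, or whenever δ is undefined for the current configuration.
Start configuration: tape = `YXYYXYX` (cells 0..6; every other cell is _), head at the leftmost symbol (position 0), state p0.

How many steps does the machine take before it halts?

p0 | [Y]XYYXYX   read Y → write _, move →, go to p1
p1 | _[X]YYXYX   read X → write X, move →, go to p1
p1 | _X[Y]YXYX   read Y → write X, move →, go to p2
p2 | _XX[Y]XYX   read Y → write _, move ←, go to p1
p1 | _X[X]_XYX   read X → write X, move →, go to p1
p1 | _XX[_]XYX   read _ → write Y, move ←, go to p2
p2 | _X[X]YXYX   read X → write X, move ·, go to p3
p3 | _X[X]YXYX   read X → write Y, move ·, go to pH
pH | _X[Y]YXYX
M halts after 8 transitions.

8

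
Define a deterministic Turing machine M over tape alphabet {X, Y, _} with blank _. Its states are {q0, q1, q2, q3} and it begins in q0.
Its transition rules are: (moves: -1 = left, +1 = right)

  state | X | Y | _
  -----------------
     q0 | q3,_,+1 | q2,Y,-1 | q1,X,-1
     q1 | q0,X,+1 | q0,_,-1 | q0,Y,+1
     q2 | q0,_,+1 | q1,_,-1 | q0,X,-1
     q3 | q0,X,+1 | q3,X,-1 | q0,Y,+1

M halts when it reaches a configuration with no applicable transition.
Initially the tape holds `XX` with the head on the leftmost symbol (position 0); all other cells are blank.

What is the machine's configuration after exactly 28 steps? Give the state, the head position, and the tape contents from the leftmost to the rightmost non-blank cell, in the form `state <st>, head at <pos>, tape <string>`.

state q0, head at 6, tape X_Y_Y__X

q0 | [X]X_______   read X → write _, move +1, go to q3
q3 | _[X]_______   read X → write X, move +1, go to q0
q0 | _X[_]______   read _ → write X, move -1, go to q1
q1 | _[X]X______   read X → write X, move +1, go to q0
q0 | _X[X]______   read X → write _, move +1, go to q3
q3 | _X_[_]_____   read _ → write Y, move +1, go to q0
q0 | _X_Y[_]____   read _ → write X, move -1, go to q1
q1 | _X_[Y]X____   read Y → write _, move -1, go to q0
q0 | _X[_]_X____   read _ → write X, move -1, go to q1
q1 | _[X]X_X____   read X → write X, move +1, go to q0
q0 | _X[X]_X____   read X → write _, move +1, go to q3
q3 | _X_[_]X____   read _ → write Y, move +1, go to q0
q0 | _X_Y[X]____   read X → write _, move +1, go to q3
q3 | _X_Y_[_]___   read _ → write Y, move +1, go to q0
q0 | _X_Y_Y[_]__   read _ → write X, move -1, go to q1
q1 | _X_Y_[Y]X__   read Y → write _, move -1, go to q0
q0 | _X_Y[_]_X__   read _ → write X, move -1, go to q1
q1 | _X_[Y]X_X__   read Y → write _, move -1, go to q0
q0 | _X[_]_X_X__   read _ → write X, move -1, go to q1
q1 | _[X]X_X_X__   read X → write X, move +1, go to q0
q0 | _X[X]_X_X__   read X → write _, move +1, go to q3
q3 | _X_[_]X_X__   read _ → write Y, move +1, go to q0
q0 | _X_Y[X]_X__   read X → write _, move +1, go to q3
q3 | _X_Y_[_]X__   read _ → write Y, move +1, go to q0
q0 | _X_Y_Y[X]__   read X → write _, move +1, go to q3
q3 | _X_Y_Y_[_]_   read _ → write Y, move +1, go to q0
q0 | _X_Y_Y_Y[_]   read _ → write X, move -1, go to q1
q1 | _X_Y_Y_[Y]X   read Y → write _, move -1, go to q0
q0 | _X_Y_Y[_]_X
After 28 steps: state q0, head at 6, tape X_Y_Y__X.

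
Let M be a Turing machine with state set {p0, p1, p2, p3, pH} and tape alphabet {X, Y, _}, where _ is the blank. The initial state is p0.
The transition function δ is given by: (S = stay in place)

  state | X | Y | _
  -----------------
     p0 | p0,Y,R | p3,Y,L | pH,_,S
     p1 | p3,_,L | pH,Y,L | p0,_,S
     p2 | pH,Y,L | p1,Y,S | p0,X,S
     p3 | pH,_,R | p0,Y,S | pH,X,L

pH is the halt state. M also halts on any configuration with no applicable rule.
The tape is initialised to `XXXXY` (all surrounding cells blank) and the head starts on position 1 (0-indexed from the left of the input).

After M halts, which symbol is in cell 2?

Y

state=p0 head=1 tape=X[X]XXY   (p0,X)→(p0,Y,R)
state=p0 head=2 tape=XY[X]XY   (p0,X)→(p0,Y,R)
state=p0 head=3 tape=XYY[X]Y   (p0,X)→(p0,Y,R)
state=p0 head=4 tape=XYYY[Y]   (p0,Y)→(p3,Y,L)
state=p3 head=3 tape=XYY[Y]Y   (p3,Y)→(p0,Y,S)
state=p0 head=3 tape=XYY[Y]Y   (p0,Y)→(p3,Y,L)
state=p3 head=2 tape=XY[Y]YY   (p3,Y)→(p0,Y,S)
state=p0 head=2 tape=XY[Y]YY   (p0,Y)→(p3,Y,L)
state=p3 head=1 tape=X[Y]YYY   (p3,Y)→(p0,Y,S)
state=p0 head=1 tape=X[Y]YYY   (p0,Y)→(p3,Y,L)
state=p3 head=0 tape=[X]YYYY   (p3,X)→(pH,_,R)
state=pH head=1 tape=_[Y]YYY
Cell 2 holds Y when M halts.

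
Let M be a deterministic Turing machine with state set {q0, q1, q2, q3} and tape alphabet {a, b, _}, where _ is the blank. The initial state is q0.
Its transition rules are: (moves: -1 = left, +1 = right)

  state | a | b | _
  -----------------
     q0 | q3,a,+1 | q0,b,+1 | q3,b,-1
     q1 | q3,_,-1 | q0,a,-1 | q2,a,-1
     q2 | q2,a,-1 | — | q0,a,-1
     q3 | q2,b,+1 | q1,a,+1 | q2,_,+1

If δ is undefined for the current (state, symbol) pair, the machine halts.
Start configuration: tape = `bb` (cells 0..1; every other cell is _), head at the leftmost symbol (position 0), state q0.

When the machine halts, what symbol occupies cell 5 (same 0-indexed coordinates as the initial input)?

a

state=q0 head=0 tape=[b]b____   (q0,b)→(q0,b,+1)
state=q0 head=1 tape=b[b]____   (q0,b)→(q0,b,+1)
state=q0 head=2 tape=bb[_]___   (q0,_)→(q3,b,-1)
state=q3 head=1 tape=b[b]b___   (q3,b)→(q1,a,+1)
state=q1 head=2 tape=ba[b]___   (q1,b)→(q0,a,-1)
state=q0 head=1 tape=b[a]a___   (q0,a)→(q3,a,+1)
state=q3 head=2 tape=ba[a]___   (q3,a)→(q2,b,+1)
state=q2 head=3 tape=bab[_]__   (q2,_)→(q0,a,-1)
state=q0 head=2 tape=ba[b]a__   (q0,b)→(q0,b,+1)
state=q0 head=3 tape=bab[a]__   (q0,a)→(q3,a,+1)
state=q3 head=4 tape=baba[_]_   (q3,_)→(q2,_,+1)
state=q2 head=5 tape=baba_[_]   (q2,_)→(q0,a,-1)
state=q0 head=4 tape=baba[_]a   (q0,_)→(q3,b,-1)
state=q3 head=3 tape=bab[a]ba   (q3,a)→(q2,b,+1)
state=q2 head=4 tape=babb[b]a
Cell 5 holds a when M halts.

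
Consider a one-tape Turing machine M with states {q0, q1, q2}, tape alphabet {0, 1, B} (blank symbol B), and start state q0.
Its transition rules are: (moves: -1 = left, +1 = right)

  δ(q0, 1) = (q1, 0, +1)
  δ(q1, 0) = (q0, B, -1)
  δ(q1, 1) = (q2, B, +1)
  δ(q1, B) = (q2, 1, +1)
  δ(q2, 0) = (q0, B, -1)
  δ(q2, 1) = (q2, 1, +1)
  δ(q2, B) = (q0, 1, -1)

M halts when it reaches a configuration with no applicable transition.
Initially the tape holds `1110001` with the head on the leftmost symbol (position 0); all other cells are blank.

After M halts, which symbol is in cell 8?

1

state=q0 head=0 tape=[1]110001BB   (q0,1)→(q1,0,+1)
state=q1 head=1 tape=0[1]10001BB   (q1,1)→(q2,B,+1)
state=q2 head=2 tape=0B[1]0001BB   (q2,1)→(q2,1,+1)
state=q2 head=3 tape=0B1[0]001BB   (q2,0)→(q0,B,-1)
state=q0 head=2 tape=0B[1]B001BB   (q0,1)→(q1,0,+1)
state=q1 head=3 tape=0B0[B]001BB   (q1,B)→(q2,1,+1)
state=q2 head=4 tape=0B01[0]01BB   (q2,0)→(q0,B,-1)
state=q0 head=3 tape=0B0[1]B01BB   (q0,1)→(q1,0,+1)
state=q1 head=4 tape=0B00[B]01BB   (q1,B)→(q2,1,+1)
state=q2 head=5 tape=0B001[0]1BB   (q2,0)→(q0,B,-1)
state=q0 head=4 tape=0B00[1]B1BB   (q0,1)→(q1,0,+1)
state=q1 head=5 tape=0B000[B]1BB   (q1,B)→(q2,1,+1)
state=q2 head=6 tape=0B0001[1]BB   (q2,1)→(q2,1,+1)
state=q2 head=7 tape=0B00011[B]B   (q2,B)→(q0,1,-1)
state=q0 head=6 tape=0B0001[1]1B   (q0,1)→(q1,0,+1)
state=q1 head=7 tape=0B00010[1]B   (q1,1)→(q2,B,+1)
state=q2 head=8 tape=0B00010B[B]   (q2,B)→(q0,1,-1)
state=q0 head=7 tape=0B00010[B]1
Cell 8 holds 1 when M halts.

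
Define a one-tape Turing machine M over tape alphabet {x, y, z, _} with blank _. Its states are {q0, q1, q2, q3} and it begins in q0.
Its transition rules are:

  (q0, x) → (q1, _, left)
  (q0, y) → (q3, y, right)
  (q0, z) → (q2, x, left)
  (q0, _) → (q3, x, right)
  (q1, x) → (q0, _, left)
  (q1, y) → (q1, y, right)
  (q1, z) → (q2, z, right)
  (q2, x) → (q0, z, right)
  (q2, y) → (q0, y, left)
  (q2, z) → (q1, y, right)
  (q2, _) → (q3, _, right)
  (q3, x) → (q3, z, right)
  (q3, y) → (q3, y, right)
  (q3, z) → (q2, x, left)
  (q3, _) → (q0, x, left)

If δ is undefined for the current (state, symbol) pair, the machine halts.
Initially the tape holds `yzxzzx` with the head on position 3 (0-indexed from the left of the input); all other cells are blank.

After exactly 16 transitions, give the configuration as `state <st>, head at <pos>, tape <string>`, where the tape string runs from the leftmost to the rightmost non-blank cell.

q0 | yzx[z]zx_   read z → write x, move left, go to q2
q2 | yz[x]xzx_   read x → write z, move right, go to q0
q0 | yzz[x]zx_   read x → write _, move left, go to q1
q1 | yz[z]_zx_   read z → write z, move right, go to q2
q2 | yzz[_]zx_   read _ → write _, move right, go to q3
q3 | yzz_[z]x_   read z → write x, move left, go to q2
q2 | yzz[_]xx_   read _ → write _, move right, go to q3
q3 | yzz_[x]x_   read x → write z, move right, go to q3
q3 | yzz_z[x]_   read x → write z, move right, go to q3
q3 | yzz_zz[_]   read _ → write x, move left, go to q0
q0 | yzz_z[z]x   read z → write x, move left, go to q2
q2 | yzz_[z]xx   read z → write y, move right, go to q1
q1 | yzz_y[x]x   read x → write _, move left, go to q0
q0 | yzz_[y]_x   read y → write y, move right, go to q3
q3 | yzz_y[_]x   read _ → write x, move left, go to q0
q0 | yzz_[y]xx   read y → write y, move right, go to q3
q3 | yzz_y[x]x
After 16 steps: state q3, head at 5, tape yzz_yxx.

state q3, head at 5, tape yzz_yxx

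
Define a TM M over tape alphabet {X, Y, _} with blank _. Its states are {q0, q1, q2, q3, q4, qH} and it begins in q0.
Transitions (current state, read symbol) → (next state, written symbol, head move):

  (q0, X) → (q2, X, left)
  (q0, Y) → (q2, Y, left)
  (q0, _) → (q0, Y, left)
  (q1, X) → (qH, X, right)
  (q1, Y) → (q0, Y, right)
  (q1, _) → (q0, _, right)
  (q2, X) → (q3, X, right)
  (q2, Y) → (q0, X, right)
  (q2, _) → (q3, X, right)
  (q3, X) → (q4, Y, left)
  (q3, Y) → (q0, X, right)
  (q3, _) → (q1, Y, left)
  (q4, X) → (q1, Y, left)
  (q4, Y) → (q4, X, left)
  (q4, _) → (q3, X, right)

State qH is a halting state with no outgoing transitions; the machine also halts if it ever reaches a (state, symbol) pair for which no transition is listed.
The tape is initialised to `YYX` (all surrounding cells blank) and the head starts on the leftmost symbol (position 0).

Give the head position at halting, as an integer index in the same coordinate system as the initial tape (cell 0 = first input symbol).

q0 | _[Y]YX   read Y → write Y, move left, go to q2
q2 | [_]YYX   read _ → write X, move right, go to q3
q3 | X[Y]YX   read Y → write X, move right, go to q0
q0 | XX[Y]X   read Y → write Y, move left, go to q2
q2 | X[X]YX   read X → write X, move right, go to q3
q3 | XX[Y]X   read Y → write X, move right, go to q0
q0 | XXX[X]   read X → write X, move left, go to q2
q2 | XX[X]X   read X → write X, move right, go to q3
q3 | XXX[X]   read X → write Y, move left, go to q4
q4 | XX[X]Y   read X → write Y, move left, go to q1
q1 | X[X]YY   read X → write X, move right, go to qH
qH | XX[Y]Y
At halt the head is at cell 1.

1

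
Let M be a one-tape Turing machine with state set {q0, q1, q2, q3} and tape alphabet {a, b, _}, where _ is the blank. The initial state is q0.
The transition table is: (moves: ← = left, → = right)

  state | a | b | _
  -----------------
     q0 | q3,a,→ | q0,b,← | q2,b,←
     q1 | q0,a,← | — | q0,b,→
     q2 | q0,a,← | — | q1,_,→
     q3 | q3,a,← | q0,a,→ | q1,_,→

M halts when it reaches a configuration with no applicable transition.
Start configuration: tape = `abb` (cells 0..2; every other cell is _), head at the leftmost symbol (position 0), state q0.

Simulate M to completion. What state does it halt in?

q1

q0 | __[a]bb_   read a → write a, move →, go to q3
q3 | __a[b]b_   read b → write a, move →, go to q0
q0 | __aa[b]_   read b → write b, move ←, go to q0
q0 | __a[a]b_   read a → write a, move →, go to q3
q3 | __aa[b]_   read b → write a, move →, go to q0
q0 | __aaa[_]   read _ → write b, move ←, go to q2
q2 | __aa[a]b   read a → write a, move ←, go to q0
q0 | __a[a]ab   read a → write a, move →, go to q3
q3 | __aa[a]b   read a → write a, move ←, go to q3
q3 | __a[a]ab   read a → write a, move ←, go to q3
q3 | __[a]aab   read a → write a, move ←, go to q3
q3 | _[_]aaab   read _ → write _, move →, go to q1
q1 | __[a]aab   read a → write a, move ←, go to q0
q0 | _[_]aaab   read _ → write b, move ←, go to q2
q2 | [_]baaab   read _ → write _, move →, go to q1
q1 | _[b]aaab
No transition is defined for (q1, b); M halts in state q1.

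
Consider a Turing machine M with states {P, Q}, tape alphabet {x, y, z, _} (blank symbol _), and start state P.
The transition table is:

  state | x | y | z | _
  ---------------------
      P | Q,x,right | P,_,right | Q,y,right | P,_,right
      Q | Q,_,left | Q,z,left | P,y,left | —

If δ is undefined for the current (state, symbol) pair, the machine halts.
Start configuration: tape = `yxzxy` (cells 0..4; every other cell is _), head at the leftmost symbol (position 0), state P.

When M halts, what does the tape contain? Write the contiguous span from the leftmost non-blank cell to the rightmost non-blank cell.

zxy

state=P head=0 tape=[y]xzxy   (P,y)→(P,_,right)
state=P head=1 tape=_[x]zxy   (P,x)→(Q,x,right)
state=Q head=2 tape=_x[z]xy   (Q,z)→(P,y,left)
state=P head=1 tape=_[x]yxy   (P,x)→(Q,x,right)
state=Q head=2 tape=_x[y]xy   (Q,y)→(Q,z,left)
state=Q head=1 tape=_[x]zxy   (Q,x)→(Q,_,left)
state=Q head=0 tape=[_]_zxy
The non-blank tape span at halt is zxy.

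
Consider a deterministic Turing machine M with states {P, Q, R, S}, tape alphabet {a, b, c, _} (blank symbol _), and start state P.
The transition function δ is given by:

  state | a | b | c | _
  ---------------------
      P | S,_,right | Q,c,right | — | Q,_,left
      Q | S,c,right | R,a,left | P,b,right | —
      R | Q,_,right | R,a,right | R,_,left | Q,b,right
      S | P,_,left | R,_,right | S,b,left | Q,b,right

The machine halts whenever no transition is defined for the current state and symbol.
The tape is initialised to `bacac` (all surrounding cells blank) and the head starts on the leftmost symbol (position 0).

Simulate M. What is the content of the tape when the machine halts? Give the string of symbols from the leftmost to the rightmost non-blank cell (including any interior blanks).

abc_bcb

state=P head=0 tape=_[b]acac__   (P,b)→(Q,c,right)
state=Q head=1 tape=_c[a]cac__   (Q,a)→(S,c,right)
state=S head=2 tape=_cc[c]ac__   (S,c)→(S,b,left)
state=S head=1 tape=_c[c]bac__   (S,c)→(S,b,left)
state=S head=0 tape=_[c]bbac__   (S,c)→(S,b,left)
state=S head=-1 tape=[_]bbbac__   (S,_)→(Q,b,right)
state=Q head=0 tape=b[b]bbac__   (Q,b)→(R,a,left)
state=R head=-1 tape=[b]abbac__   (R,b)→(R,a,right)
state=R head=0 tape=a[a]bbac__   (R,a)→(Q,_,right)
state=Q head=1 tape=a_[b]bac__   (Q,b)→(R,a,left)
state=R head=0 tape=a[_]abac__   (R,_)→(Q,b,right)
state=Q head=1 tape=ab[a]bac__   (Q,a)→(S,c,right)
state=S head=2 tape=abc[b]ac__   (S,b)→(R,_,right)
state=R head=3 tape=abc_[a]c__   (R,a)→(Q,_,right)
state=Q head=4 tape=abc__[c]__   (Q,c)→(P,b,right)
state=P head=5 tape=abc__b[_]_   (P,_)→(Q,_,left)
state=Q head=4 tape=abc__[b]__   (Q,b)→(R,a,left)
state=R head=3 tape=abc_[_]a__   (R,_)→(Q,b,right)
state=Q head=4 tape=abc_b[a]__   (Q,a)→(S,c,right)
state=S head=5 tape=abc_bc[_]_   (S,_)→(Q,b,right)
state=Q head=6 tape=abc_bcb[_]
The non-blank tape span at halt is abc_bcb.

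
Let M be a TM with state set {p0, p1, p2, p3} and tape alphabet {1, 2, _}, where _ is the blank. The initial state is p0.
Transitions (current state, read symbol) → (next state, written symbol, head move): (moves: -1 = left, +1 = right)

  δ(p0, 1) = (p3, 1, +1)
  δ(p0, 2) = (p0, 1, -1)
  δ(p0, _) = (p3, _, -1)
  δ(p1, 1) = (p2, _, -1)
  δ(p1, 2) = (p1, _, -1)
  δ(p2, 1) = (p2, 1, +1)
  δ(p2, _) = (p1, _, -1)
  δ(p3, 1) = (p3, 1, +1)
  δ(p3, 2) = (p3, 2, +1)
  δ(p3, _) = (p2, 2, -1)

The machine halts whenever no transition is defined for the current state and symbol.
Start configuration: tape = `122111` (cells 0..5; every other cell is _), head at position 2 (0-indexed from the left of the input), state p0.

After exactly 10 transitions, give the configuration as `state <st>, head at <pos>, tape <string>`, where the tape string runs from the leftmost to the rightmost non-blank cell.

state p2, head at 6, tape 1111112

state=p0 head=2 tape=12[2]111_   (p0,2)→(p0,1,-1)
state=p0 head=1 tape=1[2]1111_   (p0,2)→(p0,1,-1)
state=p0 head=0 tape=[1]11111_   (p0,1)→(p3,1,+1)
state=p3 head=1 tape=1[1]1111_   (p3,1)→(p3,1,+1)
state=p3 head=2 tape=11[1]111_   (p3,1)→(p3,1,+1)
state=p3 head=3 tape=111[1]11_   (p3,1)→(p3,1,+1)
state=p3 head=4 tape=1111[1]1_   (p3,1)→(p3,1,+1)
state=p3 head=5 tape=11111[1]_   (p3,1)→(p3,1,+1)
state=p3 head=6 tape=111111[_]   (p3,_)→(p2,2,-1)
state=p2 head=5 tape=11111[1]2   (p2,1)→(p2,1,+1)
state=p2 head=6 tape=111111[2]
After 10 steps: state p2, head at 6, tape 1111112.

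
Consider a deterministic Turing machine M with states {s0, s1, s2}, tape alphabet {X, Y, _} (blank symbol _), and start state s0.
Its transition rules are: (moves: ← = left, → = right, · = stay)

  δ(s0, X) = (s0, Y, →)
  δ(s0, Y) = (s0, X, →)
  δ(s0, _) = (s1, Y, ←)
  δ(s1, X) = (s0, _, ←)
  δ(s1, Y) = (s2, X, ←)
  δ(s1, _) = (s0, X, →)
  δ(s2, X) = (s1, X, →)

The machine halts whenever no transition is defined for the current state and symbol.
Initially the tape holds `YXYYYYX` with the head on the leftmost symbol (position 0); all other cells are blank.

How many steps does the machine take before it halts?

29

state=s0 head=0 tape=[Y]XYYYYX_   (s0,Y)→(s0,X,→)
state=s0 head=1 tape=X[X]YYYYX_   (s0,X)→(s0,Y,→)
state=s0 head=2 tape=XY[Y]YYYX_   (s0,Y)→(s0,X,→)
state=s0 head=3 tape=XYX[Y]YYX_   (s0,Y)→(s0,X,→)
state=s0 head=4 tape=XYXX[Y]YX_   (s0,Y)→(s0,X,→)
state=s0 head=5 tape=XYXXX[Y]X_   (s0,Y)→(s0,X,→)
state=s0 head=6 tape=XYXXXX[X]_   (s0,X)→(s0,Y,→)
state=s0 head=7 tape=XYXXXXY[_]   (s0,_)→(s1,Y,←)
state=s1 head=6 tape=XYXXXX[Y]Y   (s1,Y)→(s2,X,←)
state=s2 head=5 tape=XYXXX[X]XY   (s2,X)→(s1,X,→)
state=s1 head=6 tape=XYXXXX[X]Y   (s1,X)→(s0,_,←)
state=s0 head=5 tape=XYXXX[X]_Y   (s0,X)→(s0,Y,→)
state=s0 head=6 tape=XYXXXY[_]Y   (s0,_)→(s1,Y,←)
state=s1 head=5 tape=XYXXX[Y]YY   (s1,Y)→(s2,X,←)
state=s2 head=4 tape=XYXX[X]XYY   (s2,X)→(s1,X,→)
state=s1 head=5 tape=XYXXX[X]YY   (s1,X)→(s0,_,←)
state=s0 head=4 tape=XYXX[X]_YY   (s0,X)→(s0,Y,→)
state=s0 head=5 tape=XYXXY[_]YY   (s0,_)→(s1,Y,←)
state=s1 head=4 tape=XYXX[Y]YYY   (s1,Y)→(s2,X,←)
state=s2 head=3 tape=XYX[X]XYYY   (s2,X)→(s1,X,→)
state=s1 head=4 tape=XYXX[X]YYY   (s1,X)→(s0,_,←)
state=s0 head=3 tape=XYX[X]_YYY   (s0,X)→(s0,Y,→)
state=s0 head=4 tape=XYXY[_]YYY   (s0,_)→(s1,Y,←)
state=s1 head=3 tape=XYX[Y]YYYY   (s1,Y)→(s2,X,←)
state=s2 head=2 tape=XY[X]XYYYY   (s2,X)→(s1,X,→)
state=s1 head=3 tape=XYX[X]YYYY   (s1,X)→(s0,_,←)
state=s0 head=2 tape=XY[X]_YYYY   (s0,X)→(s0,Y,→)
state=s0 head=3 tape=XYY[_]YYYY   (s0,_)→(s1,Y,←)
state=s1 head=2 tape=XY[Y]YYYYY   (s1,Y)→(s2,X,←)
state=s2 head=1 tape=X[Y]XYYYYY
M halts after 29 transitions.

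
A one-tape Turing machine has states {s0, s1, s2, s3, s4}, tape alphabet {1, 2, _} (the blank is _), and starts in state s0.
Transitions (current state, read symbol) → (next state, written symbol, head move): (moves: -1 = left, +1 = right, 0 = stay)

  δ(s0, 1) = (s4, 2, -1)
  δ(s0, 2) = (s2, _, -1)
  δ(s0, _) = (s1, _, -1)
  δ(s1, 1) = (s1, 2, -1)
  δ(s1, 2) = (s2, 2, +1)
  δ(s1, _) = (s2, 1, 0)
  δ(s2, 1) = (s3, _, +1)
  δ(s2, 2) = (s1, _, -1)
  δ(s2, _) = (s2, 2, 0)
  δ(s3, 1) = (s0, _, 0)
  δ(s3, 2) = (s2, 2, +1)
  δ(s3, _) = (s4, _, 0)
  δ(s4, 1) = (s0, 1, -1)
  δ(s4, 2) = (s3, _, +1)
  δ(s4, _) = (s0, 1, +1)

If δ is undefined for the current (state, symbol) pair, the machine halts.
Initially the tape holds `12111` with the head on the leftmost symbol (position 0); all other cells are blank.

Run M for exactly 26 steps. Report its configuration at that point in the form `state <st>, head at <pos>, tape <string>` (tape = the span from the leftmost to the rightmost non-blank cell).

s0 | __[1]2111   read 1 → write 2, move -1, go to s4
s4 | _[_]22111   read _ → write 1, move +1, go to s0
s0 | _1[2]2111   read 2 → write _, move -1, go to s2
s2 | _[1]_2111   read 1 → write _, move +1, go to s3
s3 | __[_]2111   read _ → write _, move 0, go to s4
s4 | __[_]2111   read _ → write 1, move +1, go to s0
s0 | __1[2]111   read 2 → write _, move -1, go to s2
s2 | __[1]_111   read 1 → write _, move +1, go to s3
s3 | ___[_]111   read _ → write _, move 0, go to s4
s4 | ___[_]111   read _ → write 1, move +1, go to s0
s0 | ___1[1]11   read 1 → write 2, move -1, go to s4
s4 | ___[1]211   read 1 → write 1, move -1, go to s0
s0 | __[_]1211   read _ → write _, move -1, go to s1
s1 | _[_]_1211   read _ → write 1, move 0, go to s2
s2 | _[1]_1211   read 1 → write _, move +1, go to s3
s3 | __[_]1211   read _ → write _, move 0, go to s4
s4 | __[_]1211   read _ → write 1, move +1, go to s0
s0 | __1[1]211   read 1 → write 2, move -1, go to s4
s4 | __[1]2211   read 1 → write 1, move -1, go to s0
s0 | _[_]12211   read _ → write _, move -1, go to s1
s1 | [_]_12211   read _ → write 1, move 0, go to s2
s2 | [1]_12211   read 1 → write _, move +1, go to s3
s3 | _[_]12211   read _ → write _, move 0, go to s4
s4 | _[_]12211   read _ → write 1, move +1, go to s0
s0 | _1[1]2211   read 1 → write 2, move -1, go to s4
s4 | _[1]22211   read 1 → write 1, move -1, go to s0
s0 | [_]122211
After 26 steps: state s0, head at -2, tape 122211.

state s0, head at -2, tape 122211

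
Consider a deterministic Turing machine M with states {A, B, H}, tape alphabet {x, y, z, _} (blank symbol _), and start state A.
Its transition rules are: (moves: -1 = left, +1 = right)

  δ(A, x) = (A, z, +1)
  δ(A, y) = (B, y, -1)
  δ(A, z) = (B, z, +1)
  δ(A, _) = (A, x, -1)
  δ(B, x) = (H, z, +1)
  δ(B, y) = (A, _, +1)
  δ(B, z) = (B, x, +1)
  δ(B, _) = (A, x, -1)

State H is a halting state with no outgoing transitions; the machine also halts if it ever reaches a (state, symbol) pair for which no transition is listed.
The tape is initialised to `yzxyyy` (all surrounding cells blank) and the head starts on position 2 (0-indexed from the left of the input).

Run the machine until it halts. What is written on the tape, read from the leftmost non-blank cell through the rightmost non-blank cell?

yzzzzzzz

state=A head=2 tape=yz[x]yyy___   (A,x)→(A,z,+1)
state=A head=3 tape=yzz[y]yy___   (A,y)→(B,y,-1)
state=B head=2 tape=yz[z]yyy___   (B,z)→(B,x,+1)
state=B head=3 tape=yzx[y]yy___   (B,y)→(A,_,+1)
state=A head=4 tape=yzx_[y]y___   (A,y)→(B,y,-1)
state=B head=3 tape=yzx[_]yy___   (B,_)→(A,x,-1)
state=A head=2 tape=yz[x]xyy___   (A,x)→(A,z,+1)
state=A head=3 tape=yzz[x]yy___   (A,x)→(A,z,+1)
state=A head=4 tape=yzzz[y]y___   (A,y)→(B,y,-1)
state=B head=3 tape=yzz[z]yy___   (B,z)→(B,x,+1)
state=B head=4 tape=yzzx[y]y___   (B,y)→(A,_,+1)
state=A head=5 tape=yzzx_[y]___   (A,y)→(B,y,-1)
state=B head=4 tape=yzzx[_]y___   (B,_)→(A,x,-1)
state=A head=3 tape=yzz[x]xy___   (A,x)→(A,z,+1)
state=A head=4 tape=yzzz[x]y___   (A,x)→(A,z,+1)
state=A head=5 tape=yzzzz[y]___   (A,y)→(B,y,-1)
state=B head=4 tape=yzzz[z]y___   (B,z)→(B,x,+1)
state=B head=5 tape=yzzzx[y]___   (B,y)→(A,_,+1)
state=A head=6 tape=yzzzx_[_]__   (A,_)→(A,x,-1)
state=A head=5 tape=yzzzx[_]x__   (A,_)→(A,x,-1)
state=A head=4 tape=yzzz[x]xx__   (A,x)→(A,z,+1)
state=A head=5 tape=yzzzz[x]x__   (A,x)→(A,z,+1)
state=A head=6 tape=yzzzzz[x]__   (A,x)→(A,z,+1)
state=A head=7 tape=yzzzzzz[_]_   (A,_)→(A,x,-1)
state=A head=6 tape=yzzzzz[z]x_   (A,z)→(B,z,+1)
state=B head=7 tape=yzzzzzz[x]_   (B,x)→(H,z,+1)
state=H head=8 tape=yzzzzzzz[_]
The non-blank tape span at halt is yzzzzzzz.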